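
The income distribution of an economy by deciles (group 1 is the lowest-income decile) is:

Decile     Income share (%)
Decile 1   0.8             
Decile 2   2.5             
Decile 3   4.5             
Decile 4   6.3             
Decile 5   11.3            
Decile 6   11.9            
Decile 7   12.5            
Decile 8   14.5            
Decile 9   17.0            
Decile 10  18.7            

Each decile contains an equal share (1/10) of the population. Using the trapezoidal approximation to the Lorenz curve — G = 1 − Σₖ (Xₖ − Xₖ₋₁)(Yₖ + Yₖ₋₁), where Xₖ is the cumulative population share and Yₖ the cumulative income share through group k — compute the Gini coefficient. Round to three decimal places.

0.332

Cumulative income shares Yₖ: 0.0080, 0.0330, 0.0780, 0.1410, 0.2540, 0.3730, 0.4980, 0.6430, 0.8130, 1.0000
Σ (Xₖ−Xₖ₋₁)(Yₖ+Yₖ₋₁) = (1/10)(0.0080+0.0000) + (1/10)(0.0330+0.0080) + (1/10)(0.0780+0.0330) + (1/10)(0.1410+0.0780) + (1/10)(0.2540+0.1410) + (1/10)(0.3730+0.2540) + (1/10)(0.4980+0.3730) + (1/10)(0.6430+0.4980) + (1/10)(0.8130+0.6430) + (1/10)(1.0000+0.8130)
  = 0.0008 + 0.0041 + 0.0111 + 0.0219 + 0.0395 + 0.0627 + 0.0871 + 0.1141 + 0.1456 + 0.1813 = 0.6682
G = 1 − 0.6682 = 0.3318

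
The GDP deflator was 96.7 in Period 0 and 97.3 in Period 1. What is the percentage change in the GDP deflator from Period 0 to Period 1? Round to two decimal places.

0.62%

Change = (97.3 − 96.7) / 96.7 × 100
       = 0.6 / 96.7 × 100 = 0.6205%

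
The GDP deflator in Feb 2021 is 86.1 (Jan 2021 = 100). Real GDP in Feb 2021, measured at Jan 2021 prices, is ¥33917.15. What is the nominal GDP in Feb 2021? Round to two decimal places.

29202.67

Nominal = Real × (Index/100) = 33917.15 × (86.1/100)
        = 33917.15 × 0.861 = 29202.6662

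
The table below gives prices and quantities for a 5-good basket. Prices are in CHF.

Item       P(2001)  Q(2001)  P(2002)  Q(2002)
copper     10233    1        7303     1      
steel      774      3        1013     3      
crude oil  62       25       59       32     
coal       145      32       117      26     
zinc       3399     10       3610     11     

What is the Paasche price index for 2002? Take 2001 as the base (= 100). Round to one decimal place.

Paasche price index uses current-period quantities as weights.
ΣP(2002)·Q(2002) = 7303×1 + 1013×3 + 59×32 + 117×26 + 3610×11 = 7303 + 3039 + 1888 + 3042 + 39710 = 54982
ΣP(2001)·Q(2002) = 10233×1 + 774×3 + 62×32 + 145×26 + 3399×11 = 10233 + 2322 + 1984 + 3770 + 37389 = 55698
Index = 54982 / 55698 × 100 = 98.7145

98.7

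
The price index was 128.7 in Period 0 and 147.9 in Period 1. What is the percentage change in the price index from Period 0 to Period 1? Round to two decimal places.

14.92%

Change = (147.9 − 128.7) / 128.7 × 100
       = 19.2 / 128.7 × 100 = 14.9184%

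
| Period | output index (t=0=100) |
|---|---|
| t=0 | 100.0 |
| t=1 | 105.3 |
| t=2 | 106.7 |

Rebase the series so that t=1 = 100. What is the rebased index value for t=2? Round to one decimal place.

101.3

Rebased(t=2) = 106.7 / 105.3 × 100 = 101.3295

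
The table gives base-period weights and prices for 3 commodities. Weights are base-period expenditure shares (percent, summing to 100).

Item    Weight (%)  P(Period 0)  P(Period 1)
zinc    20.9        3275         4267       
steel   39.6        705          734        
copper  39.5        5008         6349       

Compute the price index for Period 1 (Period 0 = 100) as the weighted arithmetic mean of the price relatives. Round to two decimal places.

118.54

zinc: 20.9 × (4267/3275) = 20.9 × 1.302901 = 27.2306
steel: 39.6 × (734/705) = 39.6 × 1.041135 = 41.2289
copper: 39.5 × (6349/5008) = 39.5 × 1.267772 = 50.0770
Index = Σ wᵢ·(p₁ᵢ/p₀ᵢ) = 27.2306 + 41.2289 + 50.0770 = 118.5365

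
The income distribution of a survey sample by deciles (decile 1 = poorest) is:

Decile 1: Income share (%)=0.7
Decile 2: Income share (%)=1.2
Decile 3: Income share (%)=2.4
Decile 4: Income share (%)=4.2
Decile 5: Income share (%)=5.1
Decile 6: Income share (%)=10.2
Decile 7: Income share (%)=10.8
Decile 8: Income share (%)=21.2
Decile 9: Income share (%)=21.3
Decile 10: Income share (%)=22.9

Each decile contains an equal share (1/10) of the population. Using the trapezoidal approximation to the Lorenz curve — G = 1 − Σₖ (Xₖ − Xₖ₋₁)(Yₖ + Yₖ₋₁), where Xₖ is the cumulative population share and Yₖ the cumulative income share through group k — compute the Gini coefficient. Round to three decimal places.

0.459

Cumulative income shares Yₖ: 0.0070, 0.0190, 0.0430, 0.0850, 0.1360, 0.2380, 0.3460, 0.5580, 0.7710, 1.0000
Σ (Xₖ−Xₖ₋₁)(Yₖ+Yₖ₋₁) = (1/10)(0.0070+0.0000) + (1/10)(0.0190+0.0070) + (1/10)(0.0430+0.0190) + (1/10)(0.0850+0.0430) + (1/10)(0.1360+0.0850) + (1/10)(0.2380+0.1360) + (1/10)(0.3460+0.2380) + (1/10)(0.5580+0.3460) + (1/10)(0.7710+0.5580) + (1/10)(1.0000+0.7710)
  = 0.0007 + 0.0026 + 0.0062 + 0.0128 + 0.0221 + 0.0374 + 0.0584 + 0.0904 + 0.1329 + 0.1771 = 0.5406
G = 1 − 0.5406 = 0.4594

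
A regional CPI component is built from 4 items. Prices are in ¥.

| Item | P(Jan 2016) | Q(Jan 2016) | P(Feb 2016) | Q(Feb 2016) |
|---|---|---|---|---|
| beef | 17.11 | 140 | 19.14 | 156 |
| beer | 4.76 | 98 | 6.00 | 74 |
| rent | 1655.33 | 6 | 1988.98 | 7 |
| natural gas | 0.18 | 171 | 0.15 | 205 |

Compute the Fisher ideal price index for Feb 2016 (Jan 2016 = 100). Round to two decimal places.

Laspeyres component (base-period weights):
ΣP(Feb 2016)Q(Jan 2016) = 19.14×140 + 6.00×98 + 1988.98×6 + 0.15×171 = 2679.6 + 588 + 11933.88 + 25.65 = 15227.13
ΣP(Jan 2016)Q(Jan 2016) = 17.11×140 + 4.76×98 + 1655.33×6 + 0.18×171 = 2395.4 + 466.48 + 9931.98 + 30.78 = 12824.64
L = 15227.13 / 12824.64 × 100 = 118.7334
Paasche component (current-period weights):
ΣP(Feb 2016)Q(Feb 2016) = 19.14×156 + 6.00×74 + 1988.98×7 + 0.15×205 = 2985.84 + 444 + 13922.86 + 30.75 = 17383.45
ΣP(Jan 2016)Q(Feb 2016) = 17.11×156 + 4.76×74 + 1655.33×7 + 0.18×205 = 2669.16 + 352.24 + 11587.31 + 36.9 = 14645.61
P = 17383.45 / 14645.61 × 100 = 118.6939
Fisher = √(L × P) = √(118.7334 × 118.6939) = 118.7137

118.71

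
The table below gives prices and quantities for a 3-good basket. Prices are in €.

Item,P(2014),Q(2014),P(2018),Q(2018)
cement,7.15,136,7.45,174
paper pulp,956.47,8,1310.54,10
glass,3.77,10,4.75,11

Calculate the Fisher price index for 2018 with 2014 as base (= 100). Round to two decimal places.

Laspeyres component (base-period weights):
ΣP(2018)Q(2014) = 7.45×136 + 1310.54×8 + 4.75×10 = 1013.2 + 10484.32 + 47.5 = 11545.02
ΣP(2014)Q(2014) = 7.15×136 + 956.47×8 + 3.77×10 = 972.4 + 7651.76 + 37.7 = 8661.86
L = 11545.02 / 8661.86 × 100 = 133.2857
Paasche component (current-period weights):
ΣP(2018)Q(2018) = 7.45×174 + 1310.54×10 + 4.75×11 = 1296.3 + 13105.4 + 52.25 = 14453.95
ΣP(2014)Q(2018) = 7.15×174 + 956.47×10 + 3.77×11 = 1244.1 + 9564.7 + 41.47 = 10850.27
P = 14453.95 / 10850.27 × 100 = 133.2128
Fisher = √(L × P) = √(133.2857 × 133.2128) = 133.2492

133.25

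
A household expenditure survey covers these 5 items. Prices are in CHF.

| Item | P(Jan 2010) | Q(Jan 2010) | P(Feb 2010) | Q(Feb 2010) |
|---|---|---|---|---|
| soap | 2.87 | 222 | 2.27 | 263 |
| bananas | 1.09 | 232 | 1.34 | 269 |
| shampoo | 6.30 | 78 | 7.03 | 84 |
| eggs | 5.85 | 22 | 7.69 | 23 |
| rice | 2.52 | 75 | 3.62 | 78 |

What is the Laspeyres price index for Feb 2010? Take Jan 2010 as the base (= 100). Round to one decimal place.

Laspeyres price index uses base-period quantities as weights.
ΣP(Feb 2010)·Q(Jan 2010) = 2.27×222 + 1.34×232 + 7.03×78 + 7.69×22 + 3.62×75 = 503.94 + 310.88 + 548.34 + 169.18 + 271.5 = 1803.84
ΣP(Jan 2010)·Q(Jan 2010) = 2.87×222 + 1.09×232 + 6.30×78 + 5.85×22 + 2.52×75 = 637.14 + 252.88 + 491.4 + 128.7 + 189 = 1699.12
Index = 1803.84 / 1699.12 × 100 = 106.1632

106.2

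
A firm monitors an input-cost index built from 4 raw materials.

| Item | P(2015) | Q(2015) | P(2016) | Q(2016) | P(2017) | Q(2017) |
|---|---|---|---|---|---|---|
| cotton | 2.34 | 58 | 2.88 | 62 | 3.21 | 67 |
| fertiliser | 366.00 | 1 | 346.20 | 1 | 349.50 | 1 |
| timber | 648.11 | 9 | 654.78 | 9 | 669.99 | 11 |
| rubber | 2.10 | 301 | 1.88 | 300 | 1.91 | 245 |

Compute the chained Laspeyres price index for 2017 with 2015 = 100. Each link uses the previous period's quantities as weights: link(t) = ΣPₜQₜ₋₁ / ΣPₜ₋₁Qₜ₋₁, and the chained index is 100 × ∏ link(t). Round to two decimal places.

102.51

Link 2015→2016:
ΣP(2016)Q(2015) = 2.88×58 + 346.20×1 + 654.78×9 + 1.88×301 = 167.04 + 346.2 + 5893.02 + 565.88 = 6972.14
ΣP(2015)Q(2015) = 2.34×58 + 366.00×1 + 648.11×9 + 2.10×301 = 135.72 + 366 + 5832.99 + 632.1 = 6966.81
link = 6972.14/6966.81 = 1.000765
Link 2016→2017:
ΣP(2017)Q(2016) = 3.21×62 + 349.50×1 + 669.99×9 + 1.91×300 = 199.02 + 349.5 + 6029.91 + 573 = 7151.43
ΣP(2016)Q(2016) = 2.88×62 + 346.20×1 + 654.78×9 + 1.88×300 = 178.56 + 346.2 + 5893.02 + 564 = 6981.78
link = 7151.43/6981.78 = 1.024299
Chained index = 100 × 1.000765 × 1.024299 = 102.5083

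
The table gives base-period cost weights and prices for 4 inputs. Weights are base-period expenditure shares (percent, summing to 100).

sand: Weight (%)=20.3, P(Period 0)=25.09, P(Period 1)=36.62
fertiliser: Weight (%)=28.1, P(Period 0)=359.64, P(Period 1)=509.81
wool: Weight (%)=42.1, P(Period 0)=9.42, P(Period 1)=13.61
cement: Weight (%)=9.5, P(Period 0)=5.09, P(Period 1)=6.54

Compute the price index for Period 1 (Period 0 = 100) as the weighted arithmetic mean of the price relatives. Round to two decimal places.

142.49

sand: 20.3 × (36.62/25.09) = 20.3 × 1.459546 = 29.6288
fertiliser: 28.1 × (509.81/359.64) = 28.1 × 1.417556 = 39.8333
wool: 42.1 × (13.61/9.42) = 42.1 × 1.444798 = 60.8260
cement: 9.5 × (6.54/5.09) = 9.5 × 1.284872 = 12.2063
Index = Σ wᵢ·(p₁ᵢ/p₀ᵢ) = 29.6288 + 39.8333 + 60.8260 + 12.2063 = 142.4944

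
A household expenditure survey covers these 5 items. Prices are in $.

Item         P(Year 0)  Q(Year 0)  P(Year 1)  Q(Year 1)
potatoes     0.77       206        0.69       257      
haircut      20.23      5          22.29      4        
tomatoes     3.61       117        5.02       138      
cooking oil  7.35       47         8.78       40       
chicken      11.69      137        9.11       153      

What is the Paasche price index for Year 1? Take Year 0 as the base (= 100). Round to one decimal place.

Paasche price index uses current-period quantities as weights.
ΣP(Year 1)·Q(Year 1) = 0.69×257 + 22.29×4 + 5.02×138 + 8.78×40 + 9.11×153 = 177.33 + 89.16 + 692.76 + 351.2 + 1393.83 = 2704.28
ΣP(Year 0)·Q(Year 1) = 0.77×257 + 20.23×4 + 3.61×138 + 7.35×40 + 11.69×153 = 197.89 + 80.92 + 498.18 + 294 + 1788.57 = 2859.56
Index = 2704.28 / 2859.56 × 100 = 94.5698

94.6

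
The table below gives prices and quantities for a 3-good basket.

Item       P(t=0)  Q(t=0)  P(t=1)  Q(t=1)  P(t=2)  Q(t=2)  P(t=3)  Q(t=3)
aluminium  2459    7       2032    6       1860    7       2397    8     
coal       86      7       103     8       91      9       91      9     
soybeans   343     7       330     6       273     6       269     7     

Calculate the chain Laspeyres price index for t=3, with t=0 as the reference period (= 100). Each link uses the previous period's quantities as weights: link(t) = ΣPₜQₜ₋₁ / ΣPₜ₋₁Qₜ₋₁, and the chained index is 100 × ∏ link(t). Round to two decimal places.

95.57

Link t=0→t=1:
ΣP(t=1)Q(t=0) = 2032×7 + 103×7 + 330×7 = 14224 + 721 + 2310 = 17255
ΣP(t=0)Q(t=0) = 2459×7 + 86×7 + 343×7 = 17213 + 602 + 2401 = 20216
link = 17255/20216 = 0.853532
Link t=1→t=2:
ΣP(t=2)Q(t=1) = 1860×6 + 91×8 + 273×6 = 11160 + 728 + 1638 = 13526
ΣP(t=1)Q(t=1) = 2032×6 + 103×8 + 330×6 = 12192 + 824 + 1980 = 14996
link = 13526/14996 = 0.901974
Link t=2→t=3:
ΣP(t=3)Q(t=2) = 2397×7 + 91×9 + 269×6 = 16779 + 819 + 1614 = 19212
ΣP(t=2)Q(t=2) = 1860×7 + 91×9 + 273×6 = 13020 + 819 + 1638 = 15477
link = 19212/15477 = 1.241326
Chained index = 100 × 0.853532 × 0.901974 × 1.241326 = 95.5651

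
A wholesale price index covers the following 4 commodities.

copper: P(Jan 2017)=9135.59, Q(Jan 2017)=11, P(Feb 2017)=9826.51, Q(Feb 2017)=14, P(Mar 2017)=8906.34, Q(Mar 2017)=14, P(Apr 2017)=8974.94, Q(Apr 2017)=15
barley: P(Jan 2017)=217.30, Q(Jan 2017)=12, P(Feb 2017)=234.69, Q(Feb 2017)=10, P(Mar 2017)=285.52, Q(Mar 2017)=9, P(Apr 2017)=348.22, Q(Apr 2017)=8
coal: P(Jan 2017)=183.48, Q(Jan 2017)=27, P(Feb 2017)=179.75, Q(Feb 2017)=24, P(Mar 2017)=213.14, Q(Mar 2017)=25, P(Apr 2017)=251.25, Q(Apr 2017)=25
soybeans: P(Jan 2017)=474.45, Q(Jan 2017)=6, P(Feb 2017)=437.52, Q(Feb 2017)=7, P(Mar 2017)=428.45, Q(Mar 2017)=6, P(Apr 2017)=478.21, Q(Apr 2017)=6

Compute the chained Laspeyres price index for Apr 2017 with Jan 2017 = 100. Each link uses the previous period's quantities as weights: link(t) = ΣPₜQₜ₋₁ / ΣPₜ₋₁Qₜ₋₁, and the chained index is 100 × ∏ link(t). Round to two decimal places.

Link Jan 2017→Feb 2017:
ΣP(Feb 2017)Q(Jan 2017) = 9826.51×11 + 234.69×12 + 179.75×27 + 437.52×6 = 108091.61 + 2816.28 + 4853.25 + 2625.12 = 118386.26
ΣP(Jan 2017)Q(Jan 2017) = 9135.59×11 + 217.30×12 + 183.48×27 + 474.45×6 = 100491.49 + 2607.6 + 4953.96 + 2846.7 = 110899.75
link = 118386.26/110899.75 = 1.067507
Link Feb 2017→Mar 2017:
ΣP(Mar 2017)Q(Feb 2017) = 8906.34×14 + 285.52×10 + 213.14×24 + 428.45×7 = 124688.76 + 2855.2 + 5115.36 + 2999.15 = 135658.47
ΣP(Feb 2017)Q(Feb 2017) = 9826.51×14 + 234.69×10 + 179.75×24 + 437.52×7 = 137571.14 + 2346.9 + 4314 + 3062.64 = 147294.68
link = 135658.47/147294.68 = 0.921000
Link Mar 2017→Apr 2017:
ΣP(Apr 2017)Q(Mar 2017) = 8974.94×14 + 348.22×9 + 251.25×25 + 478.21×6 = 125649.16 + 3133.98 + 6281.25 + 2869.26 = 137933.65
ΣP(Mar 2017)Q(Mar 2017) = 8906.34×14 + 285.52×9 + 213.14×25 + 428.45×6 = 124688.76 + 2569.68 + 5328.5 + 2570.7 = 135157.64
link = 137933.65/135157.64 = 1.020539
Chained index = 100 × 1.067507 × 0.921000 × 1.020539 = 100.3368

100.34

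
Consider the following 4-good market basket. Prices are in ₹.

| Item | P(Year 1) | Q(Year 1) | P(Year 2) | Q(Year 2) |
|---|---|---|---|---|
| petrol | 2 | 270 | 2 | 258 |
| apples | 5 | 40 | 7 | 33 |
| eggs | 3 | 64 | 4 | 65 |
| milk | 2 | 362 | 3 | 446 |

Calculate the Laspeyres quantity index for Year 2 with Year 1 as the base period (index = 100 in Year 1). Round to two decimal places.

106.76

Laspeyres quantity index uses base-period prices as weights.
ΣP(Year 1)·Q(Year 2) = 2×258 + 5×33 + 3×65 + 2×446 = 516 + 165 + 195 + 892 = 1768
ΣP(Year 1)·Q(Year 1) = 2×270 + 5×40 + 3×64 + 2×362 = 540 + 200 + 192 + 724 = 1656
Index = 1768 / 1656 × 100 = 106.7633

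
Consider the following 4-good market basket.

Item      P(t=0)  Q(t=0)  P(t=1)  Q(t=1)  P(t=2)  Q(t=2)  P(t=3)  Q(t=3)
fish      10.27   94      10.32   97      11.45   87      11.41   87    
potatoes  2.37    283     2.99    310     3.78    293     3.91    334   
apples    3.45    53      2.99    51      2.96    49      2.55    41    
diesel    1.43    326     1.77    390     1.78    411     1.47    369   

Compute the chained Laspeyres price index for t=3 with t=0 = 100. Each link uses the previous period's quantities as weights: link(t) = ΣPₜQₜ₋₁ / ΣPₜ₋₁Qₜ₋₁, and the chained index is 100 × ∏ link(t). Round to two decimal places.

Link t=0→t=1:
ΣP(t=1)Q(t=0) = 10.32×94 + 2.99×283 + 2.99×53 + 1.77×326 = 970.08 + 846.17 + 158.47 + 577.02 = 2551.74
ΣP(t=0)Q(t=0) = 10.27×94 + 2.37×283 + 3.45×53 + 1.43×326 = 965.38 + 670.71 + 182.85 + 466.18 = 2285.12
link = 2551.74/2285.12 = 1.116677
Link t=1→t=2:
ΣP(t=2)Q(t=1) = 11.45×97 + 3.78×310 + 2.96×51 + 1.78×390 = 1110.65 + 1171.8 + 150.96 + 694.2 = 3127.61
ΣP(t=1)Q(t=1) = 10.32×97 + 2.99×310 + 2.99×51 + 1.77×390 = 1001.04 + 926.9 + 152.49 + 690.3 = 2770.73
link = 3127.61/2770.73 = 1.128804
Link t=2→t=3:
ΣP(t=3)Q(t=2) = 11.41×87 + 3.91×293 + 2.55×49 + 1.47×411 = 992.67 + 1145.63 + 124.95 + 604.17 = 2867.42
ΣP(t=2)Q(t=2) = 11.45×87 + 3.78×293 + 2.96×49 + 1.78×411 = 996.15 + 1107.54 + 145.04 + 731.58 = 2980.31
link = 2867.42/2980.31 = 0.962121
Chained index = 100 × 1.116677 × 1.128804 × 0.962121 = 121.2762

121.28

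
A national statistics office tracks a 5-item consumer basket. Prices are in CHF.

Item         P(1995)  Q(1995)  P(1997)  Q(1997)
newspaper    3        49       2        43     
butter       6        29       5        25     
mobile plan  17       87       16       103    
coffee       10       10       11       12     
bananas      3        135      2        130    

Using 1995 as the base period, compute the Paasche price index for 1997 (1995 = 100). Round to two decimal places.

Paasche price index uses current-period quantities as weights.
ΣP(1997)·Q(1997) = 2×43 + 5×25 + 16×103 + 11×12 + 2×130 = 86 + 125 + 1648 + 132 + 260 = 2251
ΣP(1995)·Q(1997) = 3×43 + 6×25 + 17×103 + 10×12 + 3×130 = 129 + 150 + 1751 + 120 + 390 = 2540
Index = 2251 / 2540 × 100 = 88.6220

88.62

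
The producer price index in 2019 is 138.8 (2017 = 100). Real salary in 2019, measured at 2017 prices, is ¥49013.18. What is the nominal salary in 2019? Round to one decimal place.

Nominal = Real × (Index/100) = 49013.18 × (138.8/100)
        = 49013.18 × 1.388 = 68030.2938

68030.3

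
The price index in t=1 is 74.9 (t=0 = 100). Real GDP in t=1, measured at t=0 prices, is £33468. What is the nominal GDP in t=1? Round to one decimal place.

Nominal = Real × (Index/100) = 33468 × (74.9/100)
        = 33468 × 0.749 = 25067.5320

25067.5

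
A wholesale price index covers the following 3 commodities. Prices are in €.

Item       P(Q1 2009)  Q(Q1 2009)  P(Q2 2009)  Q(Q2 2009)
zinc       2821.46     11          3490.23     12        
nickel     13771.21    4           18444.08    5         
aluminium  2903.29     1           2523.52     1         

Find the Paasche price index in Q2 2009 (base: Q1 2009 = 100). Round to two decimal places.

129.36

Paasche price index uses current-period quantities as weights.
ΣP(Q2 2009)·Q(Q2 2009) = 3490.23×12 + 18444.08×5 + 2523.52×1 = 41882.76 + 92220.4 + 2523.52 = 136626.68
ΣP(Q1 2009)·Q(Q2 2009) = 2821.46×12 + 13771.21×5 + 2903.29×1 = 33857.52 + 68856.05 + 2903.29 = 105616.86
Index = 136626.68 / 105616.86 × 100 = 129.3607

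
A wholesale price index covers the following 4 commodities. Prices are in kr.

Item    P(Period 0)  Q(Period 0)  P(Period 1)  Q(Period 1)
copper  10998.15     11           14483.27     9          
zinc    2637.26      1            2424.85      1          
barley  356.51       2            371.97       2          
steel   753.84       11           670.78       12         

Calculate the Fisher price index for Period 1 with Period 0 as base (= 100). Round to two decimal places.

Laspeyres component (base-period weights):
ΣP(Period 1)Q(Period 0) = 14483.27×11 + 2424.85×1 + 371.97×2 + 670.78×11 = 159315.97 + 2424.85 + 743.94 + 7378.58 = 169863.34
ΣP(Period 0)Q(Period 0) = 10998.15×11 + 2637.26×1 + 356.51×2 + 753.84×11 = 120979.65 + 2637.26 + 713.02 + 8292.24 = 132622.17
L = 169863.34 / 132622.17 × 100 = 128.0807
Paasche component (current-period weights):
ΣP(Period 1)Q(Period 1) = 14483.27×9 + 2424.85×1 + 371.97×2 + 670.78×12 = 130349.43 + 2424.85 + 743.94 + 8049.36 = 141567.58
ΣP(Period 0)Q(Period 1) = 10998.15×9 + 2637.26×1 + 356.51×2 + 753.84×12 = 98983.35 + 2637.26 + 713.02 + 9046.08 = 111379.71
P = 141567.58 / 111379.71 × 100 = 127.1036
Fisher = √(L × P) = √(128.0807 × 127.1036) = 127.5912

127.59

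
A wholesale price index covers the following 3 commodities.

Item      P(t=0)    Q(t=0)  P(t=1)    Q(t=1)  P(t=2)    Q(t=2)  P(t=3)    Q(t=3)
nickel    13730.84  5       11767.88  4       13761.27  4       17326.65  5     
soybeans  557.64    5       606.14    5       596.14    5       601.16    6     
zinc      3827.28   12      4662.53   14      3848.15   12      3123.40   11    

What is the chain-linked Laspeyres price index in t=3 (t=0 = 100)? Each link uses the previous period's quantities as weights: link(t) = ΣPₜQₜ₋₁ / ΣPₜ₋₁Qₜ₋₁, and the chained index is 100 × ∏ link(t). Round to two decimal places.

Link t=0→t=1:
ΣP(t=1)Q(t=0) = 11767.88×5 + 606.14×5 + 4662.53×12 = 58839.4 + 3030.7 + 55950.36 = 117820.46
ΣP(t=0)Q(t=0) = 13730.84×5 + 557.64×5 + 3827.28×12 = 68654.2 + 2788.2 + 45927.36 = 117369.76
link = 117820.46/117369.76 = 1.003840
Link t=1→t=2:
ΣP(t=2)Q(t=1) = 13761.27×4 + 596.14×5 + 3848.15×14 = 55045.08 + 2980.7 + 53874.1 = 111899.88
ΣP(t=1)Q(t=1) = 11767.88×4 + 606.14×5 + 4662.53×14 = 47071.52 + 3030.7 + 65275.42 = 115377.64
link = 111899.88/115377.64 = 0.969858
Link t=2→t=3:
ΣP(t=3)Q(t=2) = 17326.65×4 + 601.16×5 + 3123.40×12 = 69306.6 + 3005.8 + 37480.8 = 109793.2
ΣP(t=2)Q(t=2) = 13761.27×4 + 596.14×5 + 3848.15×12 = 55045.08 + 2980.7 + 46177.8 = 104203.58
link = 109793.2/104203.58 = 1.053641
Chained index = 100 × 1.003840 × 0.969858 × 1.053641 = 102.5806

102.58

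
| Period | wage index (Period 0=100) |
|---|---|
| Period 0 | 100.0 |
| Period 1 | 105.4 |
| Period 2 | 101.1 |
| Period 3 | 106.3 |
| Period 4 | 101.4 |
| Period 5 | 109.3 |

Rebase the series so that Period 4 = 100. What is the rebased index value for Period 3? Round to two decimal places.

Rebased(Period 3) = 106.3 / 101.4 × 100 = 104.8323

104.83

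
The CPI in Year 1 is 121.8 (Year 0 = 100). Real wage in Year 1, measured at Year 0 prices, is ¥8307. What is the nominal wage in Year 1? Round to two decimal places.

10117.93

Nominal = Real × (Index/100) = 8307 × (121.8/100)
        = 8307 × 1.218 = 10117.9260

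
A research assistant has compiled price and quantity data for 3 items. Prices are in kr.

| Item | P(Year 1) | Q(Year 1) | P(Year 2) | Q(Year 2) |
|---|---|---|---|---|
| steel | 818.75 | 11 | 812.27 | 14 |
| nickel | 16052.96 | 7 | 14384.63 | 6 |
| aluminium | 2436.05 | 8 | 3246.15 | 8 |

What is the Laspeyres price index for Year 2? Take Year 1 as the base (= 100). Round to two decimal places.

96.26

Laspeyres price index uses base-period quantities as weights.
ΣP(Year 2)·Q(Year 1) = 812.27×11 + 14384.63×7 + 3246.15×8 = 8934.97 + 100692.41 + 25969.2 = 135596.58
ΣP(Year 1)·Q(Year 1) = 818.75×11 + 16052.96×7 + 2436.05×8 = 9006.25 + 112370.72 + 19488.4 = 140865.37
Index = 135596.58 / 140865.37 × 100 = 96.2597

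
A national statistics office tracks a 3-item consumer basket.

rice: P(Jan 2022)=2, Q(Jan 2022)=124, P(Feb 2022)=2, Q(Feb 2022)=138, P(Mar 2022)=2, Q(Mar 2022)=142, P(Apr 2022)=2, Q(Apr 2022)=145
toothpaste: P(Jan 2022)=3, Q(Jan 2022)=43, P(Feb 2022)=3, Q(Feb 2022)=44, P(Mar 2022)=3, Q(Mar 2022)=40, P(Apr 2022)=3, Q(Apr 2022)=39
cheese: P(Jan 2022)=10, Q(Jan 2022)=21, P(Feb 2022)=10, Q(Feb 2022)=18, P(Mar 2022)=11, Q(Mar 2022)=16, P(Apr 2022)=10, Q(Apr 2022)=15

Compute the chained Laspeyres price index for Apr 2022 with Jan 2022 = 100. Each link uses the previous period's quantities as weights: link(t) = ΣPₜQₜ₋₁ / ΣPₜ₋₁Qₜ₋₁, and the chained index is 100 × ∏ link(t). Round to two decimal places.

Link Jan 2022→Feb 2022:
ΣP(Feb 2022)Q(Jan 2022) = 2×124 + 3×43 + 10×21 = 248 + 129 + 210 = 587
ΣP(Jan 2022)Q(Jan 2022) = 2×124 + 3×43 + 10×21 = 248 + 129 + 210 = 587
link = 587/587 = 1.000000
Link Feb 2022→Mar 2022:
ΣP(Mar 2022)Q(Feb 2022) = 2×138 + 3×44 + 11×18 = 276 + 132 + 198 = 606
ΣP(Feb 2022)Q(Feb 2022) = 2×138 + 3×44 + 10×18 = 276 + 132 + 180 = 588
link = 606/588 = 1.030612
Link Mar 2022→Apr 2022:
ΣP(Apr 2022)Q(Mar 2022) = 2×142 + 3×40 + 10×16 = 284 + 120 + 160 = 564
ΣP(Mar 2022)Q(Mar 2022) = 2×142 + 3×40 + 11×16 = 284 + 120 + 176 = 580
link = 564/580 = 0.972414
Chained index = 100 × 1.000000 × 1.030612 × 0.972414 = 100.2182

100.22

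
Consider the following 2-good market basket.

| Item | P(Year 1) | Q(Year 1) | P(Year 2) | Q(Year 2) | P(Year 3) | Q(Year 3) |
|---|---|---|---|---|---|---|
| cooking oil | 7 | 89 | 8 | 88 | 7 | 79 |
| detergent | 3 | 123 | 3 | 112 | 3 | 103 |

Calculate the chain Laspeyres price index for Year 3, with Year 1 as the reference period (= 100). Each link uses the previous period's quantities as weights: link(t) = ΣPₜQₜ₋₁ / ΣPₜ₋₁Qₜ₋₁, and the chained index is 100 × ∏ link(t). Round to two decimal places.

99.75

Link Year 1→Year 2:
ΣP(Year 2)Q(Year 1) = 8×89 + 3×123 = 712 + 369 = 1081
ΣP(Year 1)Q(Year 1) = 7×89 + 3×123 = 623 + 369 = 992
link = 1081/992 = 1.089718
Link Year 2→Year 3:
ΣP(Year 3)Q(Year 2) = 7×88 + 3×112 = 616 + 336 = 952
ΣP(Year 2)Q(Year 2) = 8×88 + 3×112 = 704 + 336 = 1040
link = 952/1040 = 0.915385
Chained index = 100 × 1.089718 × 0.915385 = 99.7511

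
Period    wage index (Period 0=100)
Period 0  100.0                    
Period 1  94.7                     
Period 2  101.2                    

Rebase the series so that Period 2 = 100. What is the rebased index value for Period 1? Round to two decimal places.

93.58

Rebased(Period 1) = 94.7 / 101.2 × 100 = 93.5771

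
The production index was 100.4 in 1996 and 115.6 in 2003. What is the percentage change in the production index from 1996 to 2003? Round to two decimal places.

15.14%

Change = (115.6 − 100.4) / 100.4 × 100
       = 15.2 / 100.4 × 100 = 15.1394%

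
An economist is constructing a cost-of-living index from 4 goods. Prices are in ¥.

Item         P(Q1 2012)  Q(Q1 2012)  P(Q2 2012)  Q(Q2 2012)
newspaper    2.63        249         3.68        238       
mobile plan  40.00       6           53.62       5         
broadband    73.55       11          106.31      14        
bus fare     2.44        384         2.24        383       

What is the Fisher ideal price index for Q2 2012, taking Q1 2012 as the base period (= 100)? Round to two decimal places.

Laspeyres component (base-period weights):
ΣP(Q2 2012)Q(Q1 2012) = 3.68×249 + 53.62×6 + 106.31×11 + 2.24×384 = 916.32 + 321.72 + 1169.41 + 860.16 = 3267.61
ΣP(Q1 2012)Q(Q1 2012) = 2.63×249 + 40.00×6 + 73.55×11 + 2.44×384 = 654.87 + 240 + 809.05 + 936.96 = 2640.88
L = 3267.61 / 2640.88 × 100 = 123.7319
Paasche component (current-period weights):
ΣP(Q2 2012)Q(Q2 2012) = 3.68×238 + 53.62×5 + 106.31×14 + 2.24×383 = 875.84 + 268.1 + 1488.34 + 857.92 = 3490.2
ΣP(Q1 2012)Q(Q2 2012) = 2.63×238 + 40.00×5 + 73.55×14 + 2.44×383 = 625.94 + 200 + 1029.7 + 934.52 = 2790.16
P = 3490.2 / 2790.16 × 100 = 125.0896
Fisher = √(L × P) = √(123.7319 × 125.0896) = 124.4089

124.41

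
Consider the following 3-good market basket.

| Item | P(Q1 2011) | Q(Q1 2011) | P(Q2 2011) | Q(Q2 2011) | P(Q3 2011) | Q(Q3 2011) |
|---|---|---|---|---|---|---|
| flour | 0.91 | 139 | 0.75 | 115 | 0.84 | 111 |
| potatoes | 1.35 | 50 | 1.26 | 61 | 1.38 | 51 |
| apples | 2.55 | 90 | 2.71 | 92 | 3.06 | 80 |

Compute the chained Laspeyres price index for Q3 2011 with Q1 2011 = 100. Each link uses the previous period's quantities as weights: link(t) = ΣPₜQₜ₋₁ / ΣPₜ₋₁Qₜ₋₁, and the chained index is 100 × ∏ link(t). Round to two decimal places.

Link Q1 2011→Q2 2011:
ΣP(Q2 2011)Q(Q1 2011) = 0.75×139 + 1.26×50 + 2.71×90 = 104.25 + 63 + 243.9 = 411.15
ΣP(Q1 2011)Q(Q1 2011) = 0.91×139 + 1.35×50 + 2.55×90 = 126.49 + 67.5 + 229.5 = 423.49
link = 411.15/423.49 = 0.970861
Link Q2 2011→Q3 2011:
ΣP(Q3 2011)Q(Q2 2011) = 0.84×115 + 1.38×61 + 3.06×92 = 96.6 + 84.18 + 281.52 = 462.3
ΣP(Q2 2011)Q(Q2 2011) = 0.75×115 + 1.26×61 + 2.71×92 = 86.25 + 76.86 + 249.32 = 412.43
link = 462.3/412.43 = 1.120917
Chained index = 100 × 0.970861 × 1.120917 = 108.8255

108.83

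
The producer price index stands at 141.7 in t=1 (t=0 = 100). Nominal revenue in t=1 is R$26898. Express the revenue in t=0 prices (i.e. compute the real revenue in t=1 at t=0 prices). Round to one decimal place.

18982.4

Real = Nominal ÷ (Index/100) = 26898 ÷ (141.7/100)
     = 26898 ÷ 1.417 = 18982.3571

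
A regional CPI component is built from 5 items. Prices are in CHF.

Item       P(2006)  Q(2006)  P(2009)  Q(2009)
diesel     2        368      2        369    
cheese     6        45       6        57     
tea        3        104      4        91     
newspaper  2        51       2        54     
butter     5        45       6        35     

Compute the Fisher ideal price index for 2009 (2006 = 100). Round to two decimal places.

108.38

Laspeyres component (base-period weights):
ΣP(2009)Q(2006) = 2×368 + 6×45 + 4×104 + 2×51 + 6×45 = 736 + 270 + 416 + 102 + 270 = 1794
ΣP(2006)Q(2006) = 2×368 + 6×45 + 3×104 + 2×51 + 5×45 = 736 + 270 + 312 + 102 + 225 = 1645
L = 1794 / 1645 × 100 = 109.0578
Paasche component (current-period weights):
ΣP(2009)Q(2009) = 2×369 + 6×57 + 4×91 + 2×54 + 6×35 = 738 + 342 + 364 + 108 + 210 = 1762
ΣP(2006)Q(2009) = 2×369 + 6×57 + 3×91 + 2×54 + 5×35 = 738 + 342 + 273 + 108 + 175 = 1636
P = 1762 / 1636 × 100 = 107.7017
Fisher = √(L × P) = √(109.0578 × 107.7017) = 108.3776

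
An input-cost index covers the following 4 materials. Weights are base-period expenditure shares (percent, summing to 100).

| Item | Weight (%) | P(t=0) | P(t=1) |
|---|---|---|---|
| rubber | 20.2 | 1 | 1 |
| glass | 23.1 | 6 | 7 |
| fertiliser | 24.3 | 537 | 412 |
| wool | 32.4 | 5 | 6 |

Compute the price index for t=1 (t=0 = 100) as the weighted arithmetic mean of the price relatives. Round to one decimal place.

rubber: 20.2 × (1/1) = 20.2 × 1.000000 = 20.2000
glass: 23.1 × (7/6) = 23.1 × 1.166667 = 26.9500
fertiliser: 24.3 × (412/537) = 24.3 × 0.767225 = 18.6436
wool: 32.4 × (6/5) = 32.4 × 1.200000 = 38.8800
Index = Σ wᵢ·(p₁ᵢ/p₀ᵢ) = 20.2000 + 26.9500 + 18.6436 + 38.8800 = 104.6736

104.7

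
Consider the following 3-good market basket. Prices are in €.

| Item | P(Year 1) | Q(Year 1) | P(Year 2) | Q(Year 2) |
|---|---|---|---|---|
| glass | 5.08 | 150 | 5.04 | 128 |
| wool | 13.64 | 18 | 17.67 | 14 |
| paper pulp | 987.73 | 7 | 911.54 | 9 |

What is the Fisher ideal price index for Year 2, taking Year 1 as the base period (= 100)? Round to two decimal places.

Laspeyres component (base-period weights):
ΣP(Year 2)Q(Year 1) = 5.04×150 + 17.67×18 + 911.54×7 = 756 + 318.06 + 6380.78 = 7454.84
ΣP(Year 1)Q(Year 1) = 5.08×150 + 13.64×18 + 987.73×7 = 762 + 245.52 + 6914.11 = 7921.63
L = 7454.84 / 7921.63 × 100 = 94.1074
Paasche component (current-period weights):
ΣP(Year 2)Q(Year 2) = 5.04×128 + 17.67×14 + 911.54×9 = 645.12 + 247.38 + 8203.86 = 9096.36
ΣP(Year 1)Q(Year 2) = 5.08×128 + 13.64×14 + 987.73×9 = 650.24 + 190.96 + 8889.57 = 9730.77
P = 9096.36 / 9730.77 × 100 = 93.4804
Fisher = √(L × P) = √(94.1074 × 93.4804) = 93.7934

93.79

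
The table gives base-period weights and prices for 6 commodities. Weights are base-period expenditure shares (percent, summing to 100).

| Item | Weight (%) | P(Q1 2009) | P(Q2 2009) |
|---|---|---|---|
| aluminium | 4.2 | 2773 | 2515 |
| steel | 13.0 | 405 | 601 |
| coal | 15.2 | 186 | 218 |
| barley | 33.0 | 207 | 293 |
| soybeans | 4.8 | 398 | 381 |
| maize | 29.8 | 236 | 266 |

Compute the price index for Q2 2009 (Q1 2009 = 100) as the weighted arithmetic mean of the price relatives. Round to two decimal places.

125.81

aluminium: 4.2 × (2515/2773) = 4.2 × 0.906960 = 3.8092
steel: 13.0 × (601/405) = 13.0 × 1.483951 = 19.2914
coal: 15.2 × (218/186) = 15.2 × 1.172043 = 17.8151
barley: 33.0 × (293/207) = 33.0 × 1.415459 = 46.7101
soybeans: 4.8 × (381/398) = 4.8 × 0.957286 = 4.5950
maize: 29.8 × (266/236) = 29.8 × 1.127119 = 33.5881
Index = Σ wᵢ·(p₁ᵢ/p₀ᵢ) = 3.8092 + 19.2914 + 17.8151 + 46.7101 + 4.5950 + 33.5881 = 125.8089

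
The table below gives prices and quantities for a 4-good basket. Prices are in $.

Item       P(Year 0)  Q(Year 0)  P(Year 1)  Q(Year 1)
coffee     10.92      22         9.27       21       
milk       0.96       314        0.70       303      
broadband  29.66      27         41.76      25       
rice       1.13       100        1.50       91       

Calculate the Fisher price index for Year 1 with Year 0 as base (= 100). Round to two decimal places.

Laspeyres component (base-period weights):
ΣP(Year 1)Q(Year 0) = 9.27×22 + 0.70×314 + 41.76×27 + 1.50×100 = 203.94 + 219.8 + 1127.52 + 150 = 1701.26
ΣP(Year 0)Q(Year 0) = 10.92×22 + 0.96×314 + 29.66×27 + 1.13×100 = 240.24 + 301.44 + 800.82 + 113 = 1455.5
L = 1701.26 / 1455.5 × 100 = 116.8849
Paasche component (current-period weights):
ΣP(Year 1)Q(Year 1) = 9.27×21 + 0.70×303 + 41.76×25 + 1.50×91 = 194.67 + 212.1 + 1044 + 136.5 = 1587.27
ΣP(Year 0)Q(Year 1) = 10.92×21 + 0.96×303 + 29.66×25 + 1.13×91 = 229.32 + 290.88 + 741.5 + 102.83 = 1364.53
P = 1587.27 / 1364.53 × 100 = 116.3236
Fisher = √(L × P) = √(116.8849 × 116.3236) = 116.6039

116.60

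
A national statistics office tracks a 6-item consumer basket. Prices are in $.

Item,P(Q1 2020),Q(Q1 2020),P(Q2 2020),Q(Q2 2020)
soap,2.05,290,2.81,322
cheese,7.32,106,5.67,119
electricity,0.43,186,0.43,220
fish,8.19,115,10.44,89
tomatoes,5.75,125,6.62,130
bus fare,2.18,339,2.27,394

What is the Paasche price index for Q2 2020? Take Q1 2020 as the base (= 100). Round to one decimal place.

Paasche price index uses current-period quantities as weights.
ΣP(Q2 2020)·Q(Q2 2020) = 2.81×322 + 5.67×119 + 0.43×220 + 10.44×89 + 6.62×130 + 2.27×394 = 904.82 + 674.73 + 94.6 + 929.16 + 860.6 + 894.38 = 4358.29
ΣP(Q1 2020)·Q(Q2 2020) = 2.05×322 + 7.32×119 + 0.43×220 + 8.19×89 + 5.75×130 + 2.18×394 = 660.1 + 871.08 + 94.6 + 728.91 + 747.5 + 858.92 = 3961.11
Index = 4358.29 / 3961.11 × 100 = 110.0270

110.0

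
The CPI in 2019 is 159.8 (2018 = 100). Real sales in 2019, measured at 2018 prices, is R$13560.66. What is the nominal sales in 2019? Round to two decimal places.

Nominal = Real × (Index/100) = 13560.66 × (159.8/100)
        = 13560.66 × 1.598 = 21669.9347

21669.93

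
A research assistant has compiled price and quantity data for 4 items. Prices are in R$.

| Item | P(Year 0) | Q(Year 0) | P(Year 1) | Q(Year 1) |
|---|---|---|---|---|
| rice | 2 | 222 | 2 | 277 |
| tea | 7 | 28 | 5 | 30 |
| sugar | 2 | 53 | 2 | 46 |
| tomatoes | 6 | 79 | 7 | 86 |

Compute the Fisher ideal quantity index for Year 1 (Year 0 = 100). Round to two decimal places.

Laspeyres component (base-period weights):
ΣP(Year 0)Q(Year 1) = 2×277 + 7×30 + 2×46 + 6×86 = 554 + 210 + 92 + 516 = 1372
ΣP(Year 0)Q(Year 0) = 2×222 + 7×28 + 2×53 + 6×79 = 444 + 196 + 106 + 474 = 1220
L = 1372 / 1220 × 100 = 112.4590
Paasche component (current-period weights):
ΣP(Year 1)Q(Year 1) = 2×277 + 5×30 + 2×46 + 7×86 = 554 + 150 + 92 + 602 = 1398
ΣP(Year 1)Q(Year 0) = 2×222 + 5×28 + 2×53 + 7×79 = 444 + 140 + 106 + 553 = 1243
P = 1398 / 1243 × 100 = 112.4698
Fisher = √(L × P) = √(112.4590 × 112.4698) = 112.4644

112.46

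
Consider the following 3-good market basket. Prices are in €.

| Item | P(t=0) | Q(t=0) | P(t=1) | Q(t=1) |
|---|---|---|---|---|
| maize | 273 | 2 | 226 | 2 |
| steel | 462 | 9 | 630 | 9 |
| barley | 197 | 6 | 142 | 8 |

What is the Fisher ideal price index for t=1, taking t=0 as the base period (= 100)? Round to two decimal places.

Laspeyres component (base-period weights):
ΣP(t=1)Q(t=0) = 226×2 + 630×9 + 142×6 = 452 + 5670 + 852 = 6974
ΣP(t=0)Q(t=0) = 273×2 + 462×9 + 197×6 = 546 + 4158 + 1182 = 5886
L = 6974 / 5886 × 100 = 118.4845
Paasche component (current-period weights):
ΣP(t=1)Q(t=1) = 226×2 + 630×9 + 142×8 = 452 + 5670 + 1136 = 7258
ΣP(t=0)Q(t=1) = 273×2 + 462×9 + 197×8 = 546 + 4158 + 1576 = 6280
P = 7258 / 6280 × 100 = 115.5732
Fisher = √(L × P) = √(118.4845 × 115.5732) = 117.0198

117.02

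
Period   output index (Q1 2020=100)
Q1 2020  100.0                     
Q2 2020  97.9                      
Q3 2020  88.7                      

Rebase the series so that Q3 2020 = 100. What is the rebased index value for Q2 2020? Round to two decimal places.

Rebased(Q2 2020) = 97.9 / 88.7 × 100 = 110.3720

110.37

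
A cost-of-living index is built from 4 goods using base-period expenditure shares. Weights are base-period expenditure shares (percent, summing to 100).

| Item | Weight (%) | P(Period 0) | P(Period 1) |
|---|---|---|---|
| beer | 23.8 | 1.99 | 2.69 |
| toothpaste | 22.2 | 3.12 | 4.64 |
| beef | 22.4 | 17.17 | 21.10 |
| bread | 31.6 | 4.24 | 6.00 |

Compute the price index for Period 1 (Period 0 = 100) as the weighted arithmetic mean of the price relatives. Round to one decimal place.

137.4

beer: 23.8 × (2.69/1.99) = 23.8 × 1.351759 = 32.1719
toothpaste: 22.2 × (4.64/3.12) = 22.2 × 1.487179 = 33.0154
beef: 22.4 × (21.10/17.17) = 22.4 × 1.228888 = 27.5271
bread: 31.6 × (6.00/4.24) = 31.6 × 1.415094 = 44.7170
Index = Σ wᵢ·(p₁ᵢ/p₀ᵢ) = 32.1719 + 33.0154 + 27.5271 + 44.7170 = 137.4313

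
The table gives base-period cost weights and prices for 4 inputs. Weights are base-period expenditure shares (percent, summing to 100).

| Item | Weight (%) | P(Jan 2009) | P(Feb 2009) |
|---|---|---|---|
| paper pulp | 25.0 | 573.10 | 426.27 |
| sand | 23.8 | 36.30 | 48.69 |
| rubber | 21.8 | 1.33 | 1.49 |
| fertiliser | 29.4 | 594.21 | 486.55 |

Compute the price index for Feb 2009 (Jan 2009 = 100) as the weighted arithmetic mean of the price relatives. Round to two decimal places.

99.01

paper pulp: 25.0 × (426.27/573.10) = 25.0 × 0.743797 = 18.5949
sand: 23.8 × (48.69/36.30) = 23.8 × 1.341322 = 31.9235
rubber: 21.8 × (1.49/1.33) = 21.8 × 1.120301 = 24.4226
fertiliser: 29.4 × (486.55/594.21) = 29.4 × 0.818818 = 24.0733
Index = Σ wᵢ·(p₁ᵢ/p₀ᵢ) = 18.5949 + 31.9235 + 24.4226 + 24.0733 = 99.0142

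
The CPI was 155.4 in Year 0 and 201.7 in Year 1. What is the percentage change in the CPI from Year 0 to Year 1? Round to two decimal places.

Change = (201.7 − 155.4) / 155.4 × 100
       = 46.3 / 155.4 × 100 = 29.7941%

29.79%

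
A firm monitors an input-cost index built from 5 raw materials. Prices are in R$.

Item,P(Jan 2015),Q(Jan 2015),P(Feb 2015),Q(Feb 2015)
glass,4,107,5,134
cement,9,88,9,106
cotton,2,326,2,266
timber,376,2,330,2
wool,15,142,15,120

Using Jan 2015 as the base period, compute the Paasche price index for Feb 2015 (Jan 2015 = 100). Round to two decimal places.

100.92

Paasche price index uses current-period quantities as weights.
ΣP(Feb 2015)·Q(Feb 2015) = 5×134 + 9×106 + 2×266 + 330×2 + 15×120 = 670 + 954 + 532 + 660 + 1800 = 4616
ΣP(Jan 2015)·Q(Feb 2015) = 4×134 + 9×106 + 2×266 + 376×2 + 15×120 = 536 + 954 + 532 + 752 + 1800 = 4574
Index = 4616 / 4574 × 100 = 100.9182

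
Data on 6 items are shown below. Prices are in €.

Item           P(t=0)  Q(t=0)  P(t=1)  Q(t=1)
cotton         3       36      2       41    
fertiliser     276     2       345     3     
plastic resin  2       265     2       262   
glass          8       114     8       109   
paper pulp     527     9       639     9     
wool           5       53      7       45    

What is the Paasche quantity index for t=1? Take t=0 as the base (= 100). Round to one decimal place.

103.0

Paasche quantity index uses current-period prices as weights.
ΣP(t=1)·Q(t=1) = 2×41 + 345×3 + 2×262 + 8×109 + 639×9 + 7×45 = 82 + 1035 + 524 + 872 + 5751 + 315 = 8579
ΣP(t=1)·Q(t=0) = 2×36 + 345×2 + 2×265 + 8×114 + 639×9 + 7×53 = 72 + 690 + 530 + 912 + 5751 + 371 = 8326
Index = 8579 / 8326 × 100 = 103.0387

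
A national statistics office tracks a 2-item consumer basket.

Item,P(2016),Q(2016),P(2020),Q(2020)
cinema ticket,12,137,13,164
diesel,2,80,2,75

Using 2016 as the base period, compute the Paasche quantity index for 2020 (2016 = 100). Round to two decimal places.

117.57

Paasche quantity index uses current-period prices as weights.
ΣP(2020)·Q(2020) = 13×164 + 2×75 = 2132 + 150 = 2282
ΣP(2020)·Q(2016) = 13×137 + 2×80 = 1781 + 160 = 1941
Index = 2282 / 1941 × 100 = 117.5683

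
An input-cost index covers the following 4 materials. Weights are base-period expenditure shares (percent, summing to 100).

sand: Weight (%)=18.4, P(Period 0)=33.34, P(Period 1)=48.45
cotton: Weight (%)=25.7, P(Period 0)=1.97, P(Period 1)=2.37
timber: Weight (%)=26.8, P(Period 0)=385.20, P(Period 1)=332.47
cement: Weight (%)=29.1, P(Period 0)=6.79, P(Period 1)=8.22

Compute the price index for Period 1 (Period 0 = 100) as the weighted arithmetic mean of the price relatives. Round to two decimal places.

116.02

sand: 18.4 × (48.45/33.34) = 18.4 × 1.453209 = 26.7391
cotton: 25.7 × (2.37/1.97) = 25.7 × 1.203046 = 30.9183
timber: 26.8 × (332.47/385.20) = 26.8 × 0.863110 = 23.1313
cement: 29.1 × (8.22/6.79) = 29.1 × 1.210604 = 35.2286
Index = Σ wᵢ·(p₁ᵢ/p₀ᵢ) = 26.7391 + 30.9183 + 23.1313 + 35.2286 = 116.0172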